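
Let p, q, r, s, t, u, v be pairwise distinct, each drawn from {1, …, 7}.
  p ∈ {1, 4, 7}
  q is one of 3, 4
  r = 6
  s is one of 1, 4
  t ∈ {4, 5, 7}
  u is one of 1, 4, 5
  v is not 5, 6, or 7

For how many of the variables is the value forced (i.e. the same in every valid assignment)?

3

r must be 6 (only option left).
Among the 6 still-open variables, 2 fits only v (and all 6 values in {1, 2, 3, 4, 5, 7} must be used), so v = 2.
The 5 still-open variables draw from only 5 values {1, 3, 4, 5, 7}, so each is used; only q can be 3, hence q = 3.
Determined: q=3, r=6, v=2. The other variables each still have more than one consistent value. That makes 3.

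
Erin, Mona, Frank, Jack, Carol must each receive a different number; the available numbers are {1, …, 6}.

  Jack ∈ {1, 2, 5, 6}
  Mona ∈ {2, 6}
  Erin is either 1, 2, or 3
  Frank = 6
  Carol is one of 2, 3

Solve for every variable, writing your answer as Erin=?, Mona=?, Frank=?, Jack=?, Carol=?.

Erin=1, Mona=2, Frank=6, Jack=5, Carol=3

Frank has just one choice, so Frank = 6. Eliminate 6 elsewhere: Mona, Jack.
That leaves Mona = 2. So Erin, Jack, Carol can't be 2.
Carol's domain is down to {3}, so Carol = 3. Eliminate 3 elsewhere: Erin.
Erin's domain is down to {1}, so Erin = 1. So Jack can't be 1.
Jack's domain is down to {5}, so Jack = 5.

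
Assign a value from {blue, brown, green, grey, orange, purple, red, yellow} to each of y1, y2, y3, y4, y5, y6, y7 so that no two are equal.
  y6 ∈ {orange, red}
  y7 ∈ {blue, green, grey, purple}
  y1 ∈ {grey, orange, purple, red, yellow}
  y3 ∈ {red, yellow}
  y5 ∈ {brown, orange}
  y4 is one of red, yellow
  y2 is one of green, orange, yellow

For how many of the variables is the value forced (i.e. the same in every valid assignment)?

y3 and y4 share exactly the 2 values {red, yellow}; by pigeonhole those values go to them, so strike red, yellow from y1, y2, y6.
That leaves y6 = orange. Remove orange from y1, y2, y5.
y2's domain is down to {green}, so y2 = green. Remove green from y7.
y5's domain is down to {brown}, so y5 = brown.
Determined: y2=green, y5=brown, y6=orange. The other variables each still have more than one consistent value. That makes 3.

3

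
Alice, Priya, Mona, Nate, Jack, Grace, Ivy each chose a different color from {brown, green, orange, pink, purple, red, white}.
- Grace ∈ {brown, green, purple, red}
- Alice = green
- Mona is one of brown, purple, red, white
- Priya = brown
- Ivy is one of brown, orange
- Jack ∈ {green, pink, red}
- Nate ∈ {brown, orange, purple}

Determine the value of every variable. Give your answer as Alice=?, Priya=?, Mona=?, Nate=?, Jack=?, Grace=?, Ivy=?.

Alice has just one choice, so Alice = green. Eliminate green elsewhere: Jack, Grace.
Priya has just one choice, so Priya = brown. Strike brown from Mona, Nate, Grace, Ivy.
Ivy must be orange (only option left). Strike orange from Nate.
Nate must be purple (only option left). Strike purple from Mona, Grace.
Grace's domain is down to {red}, so Grace = red. Eliminate red elsewhere: Mona, Jack.
Mona has just one choice, so Mona = white.
Jack must be pink (only option left).

Alice=green, Priya=brown, Mona=white, Nate=purple, Jack=pink, Grace=red, Ivy=orange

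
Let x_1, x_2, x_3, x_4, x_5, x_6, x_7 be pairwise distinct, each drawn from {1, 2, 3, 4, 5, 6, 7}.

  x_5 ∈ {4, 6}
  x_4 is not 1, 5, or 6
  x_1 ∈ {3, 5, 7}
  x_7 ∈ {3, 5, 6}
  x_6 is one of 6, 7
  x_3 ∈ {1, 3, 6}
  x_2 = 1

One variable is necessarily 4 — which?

x_5

x_2 must be 1 (only option left). Strike 1 from x_3.
The 6 still-open variables draw from only 6 values {2, 3, 4, 5, 6, 7}, so each is used; only x_4 can be 2, hence x_4 = 2.
The 5 still-open variables draw from only 5 values {3, 4, 5, 6, 7}, so each is used; only x_5 can be 4, hence x_5 = 4.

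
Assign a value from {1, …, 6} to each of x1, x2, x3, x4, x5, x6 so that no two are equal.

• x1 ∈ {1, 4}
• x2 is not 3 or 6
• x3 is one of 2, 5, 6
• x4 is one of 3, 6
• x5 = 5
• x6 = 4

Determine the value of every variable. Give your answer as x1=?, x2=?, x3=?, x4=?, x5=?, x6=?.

x1=1, x2=2, x3=6, x4=3, x5=5, x6=4

x5's domain is down to {5}, so x5 = 5. Eliminate 5 elsewhere: x2, x3.
That leaves x6 = 4. Eliminate 4 elsewhere: x1, x2.
That leaves x1 = 1. So x2 can't be 1.
x2's domain is down to {2}, so x2 = 2. So x3 can't be 2.
x3's domain is down to {6}, so x3 = 6. Strike 6 from x4.
x4 must be 3 (only option left).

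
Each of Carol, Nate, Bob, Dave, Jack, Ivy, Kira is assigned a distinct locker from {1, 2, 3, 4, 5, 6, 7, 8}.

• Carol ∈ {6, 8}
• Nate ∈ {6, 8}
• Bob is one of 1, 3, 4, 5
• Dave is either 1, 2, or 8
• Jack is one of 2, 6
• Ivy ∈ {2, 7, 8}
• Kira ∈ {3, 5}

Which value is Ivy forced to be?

7

Carol and Nate share exactly the 2 values {6, 8}; by pigeonhole those values go to them, so strike 6, 8 from Dave, Jack, Ivy.
Jack's domain is down to {2}, so Jack = 2. Remove 2 from Dave, Ivy.
So Ivy = 7.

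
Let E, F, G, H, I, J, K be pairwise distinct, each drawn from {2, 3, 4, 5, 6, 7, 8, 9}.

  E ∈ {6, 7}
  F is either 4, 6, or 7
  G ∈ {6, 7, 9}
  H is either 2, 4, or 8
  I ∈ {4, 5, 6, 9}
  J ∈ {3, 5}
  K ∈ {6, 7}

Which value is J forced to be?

E and K between them cover only {6, 7} — a naked pair. Remove those values from F, G, I.
F has just one choice, so F = 4. Eliminate 4 elsewhere: H, I.
G has just one choice, so G = 9. Strike 9 from I.
I must be 5 (only option left). Eliminate 5 elsewhere: J.
So J = 3.

3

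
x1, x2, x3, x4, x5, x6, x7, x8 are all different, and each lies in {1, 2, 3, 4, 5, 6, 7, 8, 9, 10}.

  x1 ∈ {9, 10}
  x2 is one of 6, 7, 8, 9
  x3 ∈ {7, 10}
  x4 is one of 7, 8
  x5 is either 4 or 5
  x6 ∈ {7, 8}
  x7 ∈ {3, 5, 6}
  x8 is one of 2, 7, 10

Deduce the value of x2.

The 2 variables x4 and x6 are confined to {7, 8}, which locks those values in; drop them from x2, x3, x8.
x3's domain is down to {10}, so x3 = 10. So x1, x8 can't be 10.
x8 has just one choice, so x8 = 2.
x1 must be 9 (only option left). Eliminate 9 elsewhere: x2.
So x2 = 6.

6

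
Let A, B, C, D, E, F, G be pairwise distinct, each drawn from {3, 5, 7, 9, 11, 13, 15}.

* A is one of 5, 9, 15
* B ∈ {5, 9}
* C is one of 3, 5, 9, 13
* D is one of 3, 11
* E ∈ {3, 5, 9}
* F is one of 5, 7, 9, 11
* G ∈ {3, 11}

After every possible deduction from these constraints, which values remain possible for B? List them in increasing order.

The 7 variables together cover exactly {3, 5, 7, 9, 11, 13, 15} — 7 values for 7 variables — and 7 appears only in F's list, so F = 7.
The 6 still-open variables draw from only 6 values {3, 5, 9, 11, 13, 15}, so each is used; only C can be 13, hence C = 13.
Among the 5 still-open variables, 15 fits only A (and all 5 values in {3, 5, 9, 11, 15} must be used), so A = 15.
The 2 variables D and G are confined to {3, 11}, which locks those values in; drop them from E.
No further eliminations apply; B can still be any of 5, 9.

5, 9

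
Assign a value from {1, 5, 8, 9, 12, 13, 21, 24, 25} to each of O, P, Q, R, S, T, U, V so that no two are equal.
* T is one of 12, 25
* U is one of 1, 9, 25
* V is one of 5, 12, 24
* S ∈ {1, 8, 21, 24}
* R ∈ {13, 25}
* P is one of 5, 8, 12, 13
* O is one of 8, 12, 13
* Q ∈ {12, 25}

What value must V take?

Q and T share exactly the 2 values {12, 25}; by pigeonhole those values go to them, so strike 12, 25 from O, P, R, U, V.
R's domain is down to {13}, so R = 13. Strike 13 from O, P.
O's domain is down to {8}, so O = 8. Strike 8 from P, S.
P must be 5 (only option left). So V can't be 5.
So V = 24.

24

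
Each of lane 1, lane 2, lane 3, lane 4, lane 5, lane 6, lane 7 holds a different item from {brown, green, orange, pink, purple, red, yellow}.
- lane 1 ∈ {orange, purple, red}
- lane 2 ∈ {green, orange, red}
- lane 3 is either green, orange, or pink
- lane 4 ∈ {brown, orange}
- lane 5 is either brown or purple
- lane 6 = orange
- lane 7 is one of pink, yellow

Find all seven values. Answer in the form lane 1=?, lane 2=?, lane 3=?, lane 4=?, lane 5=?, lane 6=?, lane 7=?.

lane 6 has just one choice, so lane 6 = orange. Eliminate orange elsewhere: lane 1, lane 2, lane 3, lane 4.
lane 4's domain is down to {brown}, so lane 4 = brown. Remove brown from lane 5.
lane 5's domain is down to {purple}, so lane 5 = purple. Eliminate purple elsewhere: lane 1.
lane 1 has just one choice, so lane 1 = red. Eliminate red elsewhere: lane 2.
lane 2's domain is down to {green}, so lane 2 = green. Eliminate green elsewhere: lane 3.
lane 3's domain is down to {pink}, so lane 3 = pink. Eliminate pink elsewhere: lane 7.
lane 7 must be yellow (only option left).

lane 1=red, lane 2=green, lane 3=pink, lane 4=brown, lane 5=purple, lane 6=orange, lane 7=yellow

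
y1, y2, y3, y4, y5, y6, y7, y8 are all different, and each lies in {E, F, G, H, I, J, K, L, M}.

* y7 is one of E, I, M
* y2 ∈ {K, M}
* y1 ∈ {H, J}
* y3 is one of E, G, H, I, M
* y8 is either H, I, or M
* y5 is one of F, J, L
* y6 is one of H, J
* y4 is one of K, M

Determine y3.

y1 and y6 share exactly the 2 values {H, J}; by pigeonhole those values go to them, so strike H, J from y3, y5, y8.
y2 and y4 share exactly the 2 values {K, M}; by pigeonhole those values go to them, so strike K, M from y3, y7, y8.
y8's domain is down to {I}, so y8 = I. Eliminate I elsewhere: y3, y7.
That leaves y7 = E. Strike E from y3.
So y3 = G.

G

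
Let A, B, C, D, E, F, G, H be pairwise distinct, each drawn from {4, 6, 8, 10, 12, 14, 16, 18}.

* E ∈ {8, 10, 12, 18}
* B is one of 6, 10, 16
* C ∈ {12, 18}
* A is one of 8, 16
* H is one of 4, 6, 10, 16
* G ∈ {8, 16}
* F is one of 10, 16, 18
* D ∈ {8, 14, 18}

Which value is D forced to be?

Among the 8 variables, 4 fits only H (and all 8 values in {4, 6, 8, 10, 12, 14, 16, 18} must be used), so H = 4.
The 7 still-open variables together cover exactly {6, 8, 10, 12, 14, 16, 18} — 7 values for 7 variables — and 6 appears only in B's list, so B = 6.
The 6 still-open variables draw from only 6 values {8, 10, 12, 14, 16, 18}, so each is used; only D can be 14, hence D = 14.

14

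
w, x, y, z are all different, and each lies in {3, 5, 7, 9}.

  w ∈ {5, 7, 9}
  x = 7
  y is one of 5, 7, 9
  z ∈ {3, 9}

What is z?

x's domain is down to {7}, so x = 7. So w, y can't be 7.
The 3 still-open variables together cover exactly {3, 5, 9} — 3 values for 3 variables — and 3 appears only in z's list, so z = 3.

3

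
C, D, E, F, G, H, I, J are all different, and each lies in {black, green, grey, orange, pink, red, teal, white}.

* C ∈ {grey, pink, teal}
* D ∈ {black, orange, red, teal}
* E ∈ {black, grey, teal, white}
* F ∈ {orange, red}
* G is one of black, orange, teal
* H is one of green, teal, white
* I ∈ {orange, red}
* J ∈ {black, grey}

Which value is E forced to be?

The 8 variables together cover exactly {black, green, grey, orange, pink, red, teal, white} — 8 values for 8 variables — and green appears only in H's list, so H = green.
The 7 still-open variables draw from only 7 values {black, grey, orange, pink, red, teal, white}, so each is used; only C can be pink, hence C = pink.
The 6 still-open variables together cover exactly {black, grey, orange, red, teal, white} — 6 values for 6 variables — and white appears only in E's list, so E = white.

white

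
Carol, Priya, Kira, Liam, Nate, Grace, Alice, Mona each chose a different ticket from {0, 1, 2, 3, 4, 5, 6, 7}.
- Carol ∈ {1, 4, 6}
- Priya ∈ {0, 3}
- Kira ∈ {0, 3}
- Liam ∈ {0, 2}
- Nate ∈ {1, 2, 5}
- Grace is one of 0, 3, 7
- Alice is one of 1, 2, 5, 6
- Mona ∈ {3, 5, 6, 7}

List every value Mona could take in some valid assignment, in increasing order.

5, 6

The 8 variables together cover exactly {0, 1, 2, 3, 4, 5, 6, 7} — 8 values for 8 variables — and 4 appears only in Carol's list, so Carol = 4.
Priya and Kira between them cover only {0, 3} — a naked pair. Remove those values from Liam, Grace, Mona.
Liam must be 2 (only option left). Remove 2 from Nate, Alice.
Grace must be 7 (only option left). Eliminate 7 elsewhere: Mona.
No further eliminations apply; Mona can still be any of 5, 6.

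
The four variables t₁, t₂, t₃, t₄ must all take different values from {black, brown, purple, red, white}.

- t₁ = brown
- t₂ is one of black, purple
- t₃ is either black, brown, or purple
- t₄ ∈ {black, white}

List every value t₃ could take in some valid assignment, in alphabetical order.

black, purple

t₁ has just one choice, so t₁ = brown. Eliminate brown elsewhere: t₃.
The 3 still-open variables draw from only 3 values {black, purple, white}, so each is used; only t₄ can be white, hence t₄ = white.
No further eliminations apply; t₃ can still be any of black, purple.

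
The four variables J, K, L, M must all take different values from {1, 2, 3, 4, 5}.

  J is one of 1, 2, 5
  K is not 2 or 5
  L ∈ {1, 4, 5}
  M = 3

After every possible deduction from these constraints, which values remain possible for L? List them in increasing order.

M must be 3 (only option left). Remove 3 from K.
No further eliminations apply; L can still be any of 1, 4, 5.

1, 4, 5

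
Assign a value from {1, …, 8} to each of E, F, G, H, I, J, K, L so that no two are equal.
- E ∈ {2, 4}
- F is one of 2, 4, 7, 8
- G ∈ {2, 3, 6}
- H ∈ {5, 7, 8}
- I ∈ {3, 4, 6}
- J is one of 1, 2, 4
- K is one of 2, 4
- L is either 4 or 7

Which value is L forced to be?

7

The 8 variables draw from only 8 values {1, 2, 3, 4, 5, 6, 7, 8}, so each is used; only J can be 1, hence J = 1.
The 7 still-open variables draw from only 7 values {2, 3, 4, 5, 6, 7, 8}, so each is used; only H can be 5, hence H = 5.
Among the 6 still-open variables, 8 fits only F (and all 6 values in {2, 3, 4, 6, 7, 8} must be used), so F = 8.
The 5 still-open variables draw from only 5 values {2, 3, 4, 6, 7}, so each is used; only L can be 7, hence L = 7.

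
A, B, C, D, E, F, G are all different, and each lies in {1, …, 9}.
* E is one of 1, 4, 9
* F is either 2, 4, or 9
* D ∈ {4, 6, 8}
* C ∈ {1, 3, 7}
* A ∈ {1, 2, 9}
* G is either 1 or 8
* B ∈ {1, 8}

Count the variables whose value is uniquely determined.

1

The 2 variables B and G are confined to {1, 8}, which locks those values in; drop them from A, C, D, E.
The 3 variables A, E, F are confined to {2, 4, 9}, which locks those values in; drop them from D.
D must be 6 (only option left).
Determined: D=6. The other variables each still have more than one consistent value. That makes 1.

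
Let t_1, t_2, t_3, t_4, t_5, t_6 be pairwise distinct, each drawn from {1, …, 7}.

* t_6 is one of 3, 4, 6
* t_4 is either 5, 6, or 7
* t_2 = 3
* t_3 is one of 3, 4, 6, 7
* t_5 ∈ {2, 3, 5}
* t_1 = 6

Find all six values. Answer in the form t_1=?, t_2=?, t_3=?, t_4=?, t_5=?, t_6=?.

t_1 has just one choice, so t_1 = 6. So t_3, t_4, t_6 can't be 6.
t_2 has just one choice, so t_2 = 3. Strike 3 from t_3, t_5, t_6.
t_6's domain is down to {4}, so t_6 = 4. Strike 4 from t_3.
t_3 has just one choice, so t_3 = 7. Remove 7 from t_4.
t_4's domain is down to {5}, so t_4 = 5. Remove 5 from t_5.
That leaves t_5 = 2.

t_1=6, t_2=3, t_3=7, t_4=5, t_5=2, t_6=4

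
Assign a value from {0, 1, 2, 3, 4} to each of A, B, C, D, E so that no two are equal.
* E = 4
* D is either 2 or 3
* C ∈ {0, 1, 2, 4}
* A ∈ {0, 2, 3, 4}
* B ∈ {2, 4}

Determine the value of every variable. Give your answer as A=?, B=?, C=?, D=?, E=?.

E's domain is down to {4}, so E = 4. So A, B, C can't be 4.
B has just one choice, so B = 2. Remove 2 from A, C, D.
D's domain is down to {3}, so D = 3. Strike 3 from A.
A must be 0 (only option left). Remove 0 from C.
That leaves C = 1.

A=0, B=2, C=1, D=3, E=4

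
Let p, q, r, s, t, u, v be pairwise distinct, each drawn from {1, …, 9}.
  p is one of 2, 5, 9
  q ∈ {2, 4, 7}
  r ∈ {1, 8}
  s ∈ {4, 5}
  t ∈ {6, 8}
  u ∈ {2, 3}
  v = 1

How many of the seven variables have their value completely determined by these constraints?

v's domain is down to {1}, so v = 1. Remove 1 from r.
r has just one choice, so r = 8. So t can't be 8.
That leaves t = 6.
Determined: r=8, t=6, v=1. The other variables each still have more than one consistent value. That makes 3.

3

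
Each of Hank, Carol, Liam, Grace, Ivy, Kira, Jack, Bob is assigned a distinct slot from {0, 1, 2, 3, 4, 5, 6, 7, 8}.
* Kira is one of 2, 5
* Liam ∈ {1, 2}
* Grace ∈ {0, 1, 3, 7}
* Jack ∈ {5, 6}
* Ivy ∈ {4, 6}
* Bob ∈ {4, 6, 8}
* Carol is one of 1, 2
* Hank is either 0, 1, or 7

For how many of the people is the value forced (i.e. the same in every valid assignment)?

Carol and Liam share exactly the 2 values {1, 2}; by pigeonhole those values go to them, so strike 1, 2 from Hank, Grace, Kira.
Kira must be 5 (only option left). Eliminate 5 elsewhere: Jack.
Jack's domain is down to {6}, so Jack = 6. Strike 6 from Ivy, Bob.
Ivy has just one choice, so Ivy = 4. So Bob can't be 4.
Bob must be 8 (only option left).
Determined: Ivy=4, Kira=5, Jack=6, Bob=8. The other people each still have more than one consistent value. That makes 4.

4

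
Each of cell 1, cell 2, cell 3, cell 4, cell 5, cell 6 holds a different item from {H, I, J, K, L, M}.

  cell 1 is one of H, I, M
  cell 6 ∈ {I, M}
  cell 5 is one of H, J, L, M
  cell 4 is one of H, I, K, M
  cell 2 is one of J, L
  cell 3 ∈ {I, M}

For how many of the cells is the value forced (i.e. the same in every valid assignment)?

2

The 6 variables together cover exactly {H, I, J, K, L, M} — 6 values for 6 variables — and K appears only in cell 4's list, so cell 4 = K.
The 2 variables cell 3 and cell 6 are confined to {I, M}, which locks those values in; drop them from cell 1, cell 5.
That leaves cell 1 = H. Eliminate H elsewhere: cell 5.
Determined: cell 1=H, cell 4=K. The other cells each still have more than one consistent value. That makes 2.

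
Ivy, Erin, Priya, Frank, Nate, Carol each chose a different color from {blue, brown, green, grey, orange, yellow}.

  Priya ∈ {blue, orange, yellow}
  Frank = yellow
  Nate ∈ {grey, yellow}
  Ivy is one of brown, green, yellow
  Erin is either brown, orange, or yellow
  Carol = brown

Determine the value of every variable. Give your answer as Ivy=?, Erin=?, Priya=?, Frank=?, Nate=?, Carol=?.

Frank has just one choice, so Frank = yellow. Strike yellow from Ivy, Erin, Priya, Nate.
Nate must be grey (only option left).
Carol's domain is down to {brown}, so Carol = brown. Remove brown from Ivy, Erin.
Ivy has just one choice, so Ivy = green.
Erin's domain is down to {orange}, so Erin = orange. So Priya can't be orange.
Priya's domain is down to {blue}, so Priya = blue.

Ivy=green, Erin=orange, Priya=blue, Frank=yellow, Nate=grey, Carol=brown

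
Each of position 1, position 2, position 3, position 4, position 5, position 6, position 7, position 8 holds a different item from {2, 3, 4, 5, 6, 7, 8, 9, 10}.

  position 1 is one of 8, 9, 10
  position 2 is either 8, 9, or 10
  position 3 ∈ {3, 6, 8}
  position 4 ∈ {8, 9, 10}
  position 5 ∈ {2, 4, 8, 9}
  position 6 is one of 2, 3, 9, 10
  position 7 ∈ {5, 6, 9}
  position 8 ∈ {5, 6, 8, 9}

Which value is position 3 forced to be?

3

The 8 variables draw from only 8 values {2, 3, 4, 5, 6, 8, 9, 10}, so each is used; only position 5 can be 4, hence position 5 = 4.
The 7 still-open variables together cover exactly {2, 3, 5, 6, 8, 9, 10} — 7 values for 7 variables — and 2 appears only in position 6's list, so position 6 = 2.
The 6 still-open variables together cover exactly {3, 5, 6, 8, 9, 10} — 6 values for 6 variables — and 3 appears only in position 3's list, so position 3 = 3.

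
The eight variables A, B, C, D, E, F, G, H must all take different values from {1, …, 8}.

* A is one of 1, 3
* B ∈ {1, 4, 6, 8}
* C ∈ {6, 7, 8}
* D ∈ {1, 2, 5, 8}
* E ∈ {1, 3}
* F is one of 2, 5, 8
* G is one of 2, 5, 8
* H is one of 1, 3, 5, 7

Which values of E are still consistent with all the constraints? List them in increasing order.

1, 3

Among the 8 variables, 4 fits only B (and all 8 values in {1, 2, 3, 4, 5, 6, 7, 8} must be used), so B = 4.
Among the 7 still-open variables, 6 fits only C (and all 7 values in {1, 2, 3, 5, 6, 7, 8} must be used), so C = 6.
The 6 still-open variables together cover exactly {1, 2, 3, 5, 7, 8} — 6 values for 6 variables — and 7 appears only in H's list, so H = 7.
The 2 variables A and E are confined to {1, 3}, which locks those values in; drop them from D.
No further eliminations apply; E can still be any of 1, 3.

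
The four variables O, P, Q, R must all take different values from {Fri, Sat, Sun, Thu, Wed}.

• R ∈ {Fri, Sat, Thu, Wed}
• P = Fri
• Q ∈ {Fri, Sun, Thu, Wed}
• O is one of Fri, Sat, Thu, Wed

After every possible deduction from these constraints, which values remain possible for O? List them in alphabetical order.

P's domain is down to {Fri}, so P = Fri. So O, Q, R can't be Fri.
No further eliminations apply; O can still be any of Sat, Thu, Wed.

Sat, Thu, Wed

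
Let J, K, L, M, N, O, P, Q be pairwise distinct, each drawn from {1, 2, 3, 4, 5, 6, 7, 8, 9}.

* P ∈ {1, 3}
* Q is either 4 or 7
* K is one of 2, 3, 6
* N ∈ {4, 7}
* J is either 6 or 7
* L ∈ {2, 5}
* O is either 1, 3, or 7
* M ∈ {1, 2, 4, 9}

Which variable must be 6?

J

The 8 variables together cover exactly {1, 2, 3, 4, 5, 6, 7, 9} — 8 values for 8 variables — and 5 appears only in L's list, so L = 5.
Among the 7 still-open variables, 9 fits only M (and all 7 values in {1, 2, 3, 4, 6, 7, 9} must be used), so M = 9.
Among the 6 still-open variables, 2 fits only K (and all 6 values in {1, 2, 3, 4, 6, 7} must be used), so K = 2.
The 5 still-open variables together cover exactly {1, 3, 4, 6, 7} — 5 values for 5 variables — and 6 appears only in J's list, so J = 6.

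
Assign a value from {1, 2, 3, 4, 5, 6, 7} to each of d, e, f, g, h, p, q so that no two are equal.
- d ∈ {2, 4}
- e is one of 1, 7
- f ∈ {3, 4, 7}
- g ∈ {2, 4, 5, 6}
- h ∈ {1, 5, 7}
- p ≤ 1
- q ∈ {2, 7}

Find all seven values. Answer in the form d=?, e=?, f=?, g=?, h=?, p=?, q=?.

d=4, e=7, f=3, g=6, h=5, p=1, q=2

p's domain is down to {1}, so p = 1. Strike 1 from e, h.
That leaves e = 7. Eliminate 7 elsewhere: f, h, q.
h must be 5 (only option left). Strike 5 from g.
q's domain is down to {2}, so q = 2. Remove 2 from d, g.
d must be 4 (only option left). Remove 4 from f, g.
f must be 3 (only option left).
g's domain is down to {6}, so g = 6.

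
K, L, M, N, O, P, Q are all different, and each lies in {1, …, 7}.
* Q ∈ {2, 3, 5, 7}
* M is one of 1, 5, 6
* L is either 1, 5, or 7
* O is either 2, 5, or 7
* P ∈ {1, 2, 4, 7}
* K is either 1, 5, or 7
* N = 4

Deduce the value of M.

N has just one choice, so N = 4. Strike 4 from P.
The 6 still-open variables together cover exactly {1, 2, 3, 5, 6, 7} — 6 values for 6 variables — and 3 appears only in Q's list, so Q = 3.
The 5 still-open variables draw from only 5 values {1, 2, 5, 6, 7}, so each is used; only M can be 6, hence M = 6.

6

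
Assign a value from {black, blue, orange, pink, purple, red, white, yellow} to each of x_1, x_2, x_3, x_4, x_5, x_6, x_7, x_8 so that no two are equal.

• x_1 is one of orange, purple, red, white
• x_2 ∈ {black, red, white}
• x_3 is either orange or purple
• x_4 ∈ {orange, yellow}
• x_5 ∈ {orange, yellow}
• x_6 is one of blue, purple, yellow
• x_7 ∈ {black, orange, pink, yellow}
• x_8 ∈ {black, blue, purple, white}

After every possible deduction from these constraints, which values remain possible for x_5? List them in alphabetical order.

orange, yellow

The 8 variables together cover exactly {black, blue, orange, pink, purple, red, white, yellow} — 8 values for 8 variables — and pink appears only in x_7's list, so x_7 = pink.
x_4 and x_5 share exactly the 2 values {orange, yellow}; by pigeonhole those values go to them, so strike orange, yellow from x_1, x_3, x_6.
x_3's domain is down to {purple}, so x_3 = purple. So x_1, x_6, x_8 can't be purple.
x_6's domain is down to {blue}, so x_6 = blue. Eliminate blue elsewhere: x_8.
No further eliminations apply; x_5 can still be any of orange, yellow.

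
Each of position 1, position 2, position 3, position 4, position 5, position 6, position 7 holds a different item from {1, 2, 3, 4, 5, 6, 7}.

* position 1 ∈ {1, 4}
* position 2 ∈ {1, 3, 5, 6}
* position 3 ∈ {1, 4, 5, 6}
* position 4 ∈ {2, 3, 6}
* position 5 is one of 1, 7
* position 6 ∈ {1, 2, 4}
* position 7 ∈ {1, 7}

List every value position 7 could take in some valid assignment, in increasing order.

position 5 and position 7 between them cover only {1, 7} — a naked pair. Remove those values from position 1, position 2, position 3, position 6.
That leaves position 1 = 4. So position 3, position 6 can't be 4.
position 6 has just one choice, so position 6 = 2. Strike 2 from position 4.
No further eliminations apply; position 7 can still be any of 1, 7.

1, 7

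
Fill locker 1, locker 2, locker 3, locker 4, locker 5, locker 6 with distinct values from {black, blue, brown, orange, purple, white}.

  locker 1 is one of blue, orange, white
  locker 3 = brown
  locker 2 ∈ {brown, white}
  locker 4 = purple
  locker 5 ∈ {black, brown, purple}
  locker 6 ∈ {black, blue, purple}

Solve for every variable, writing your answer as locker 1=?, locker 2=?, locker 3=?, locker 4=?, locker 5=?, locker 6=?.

locker 3 must be brown (only option left). So locker 2, locker 5 can't be brown.
locker 4's domain is down to {purple}, so locker 4 = purple. So locker 5, locker 6 can't be purple.
locker 5 has just one choice, so locker 5 = black. Eliminate black elsewhere: locker 6.
locker 6 must be blue (only option left). So locker 1 can't be blue.
That leaves locker 2 = white. Remove white from locker 1.
locker 1 must be orange (only option left).

locker 1=orange, locker 2=white, locker 3=brown, locker 4=purple, locker 5=black, locker 6=blue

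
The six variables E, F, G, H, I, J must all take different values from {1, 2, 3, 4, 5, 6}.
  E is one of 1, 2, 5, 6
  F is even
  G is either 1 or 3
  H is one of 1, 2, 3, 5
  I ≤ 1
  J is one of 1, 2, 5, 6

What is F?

4

I has just one choice, so I = 1. Remove 1 from E, G, H, J.
That leaves G = 3. Remove 3 from H.
Among the 4 still-open variables, 4 fits only F (and all 4 values in {2, 4, 5, 6} must be used), so F = 4.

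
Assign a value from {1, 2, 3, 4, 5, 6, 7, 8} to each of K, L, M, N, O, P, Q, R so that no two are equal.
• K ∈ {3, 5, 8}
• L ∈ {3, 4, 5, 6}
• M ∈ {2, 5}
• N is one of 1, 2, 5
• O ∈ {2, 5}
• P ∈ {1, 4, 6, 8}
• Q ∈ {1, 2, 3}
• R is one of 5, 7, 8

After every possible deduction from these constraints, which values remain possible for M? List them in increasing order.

The 8 variables together cover exactly {1, 2, 3, 4, 5, 6, 7, 8} — 8 values for 8 variables — and 7 appears only in R's list, so R = 7.
M and O share exactly the 2 values {2, 5}; by pigeonhole those values go to them, so strike 2, 5 from K, L, N, Q.
N has just one choice, so N = 1. Strike 1 from P, Q.
That leaves Q = 3. Strike 3 from K, L.
K's domain is down to {8}, so K = 8. So P can't be 8.
No further eliminations apply; M can still be any of 2, 5.

2, 5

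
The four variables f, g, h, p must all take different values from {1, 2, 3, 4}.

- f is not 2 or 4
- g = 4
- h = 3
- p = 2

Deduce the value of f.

1

g must be 4 (only option left).
h's domain is down to {3}, so h = 3. Eliminate 3 elsewhere: f.
So f = 1.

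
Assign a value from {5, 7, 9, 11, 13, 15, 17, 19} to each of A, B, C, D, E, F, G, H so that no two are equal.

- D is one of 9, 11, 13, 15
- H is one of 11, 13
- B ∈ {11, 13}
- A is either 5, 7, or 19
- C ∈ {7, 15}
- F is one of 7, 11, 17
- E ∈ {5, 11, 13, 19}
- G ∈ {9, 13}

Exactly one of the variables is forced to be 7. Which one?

The 8 variables together cover exactly {5, 7, 9, 11, 13, 15, 17, 19} — 8 values for 8 variables — and 17 appears only in F's list, so F = 17.
B and H share exactly the 2 values {11, 13}; by pigeonhole those values go to them, so strike 11, 13 from D, E, G.
G must be 9 (only option left). Strike 9 from D.
D's domain is down to {15}, so D = 15. Remove 15 from C.
So 7 goes to C.

C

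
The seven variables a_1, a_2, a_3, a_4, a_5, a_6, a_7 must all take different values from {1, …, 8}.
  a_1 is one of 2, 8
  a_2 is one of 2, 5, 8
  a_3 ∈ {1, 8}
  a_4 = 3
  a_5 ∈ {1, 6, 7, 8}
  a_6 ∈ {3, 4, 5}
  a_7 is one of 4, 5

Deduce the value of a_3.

a_4 has just one choice, so a_4 = 3. So a_6 can't be 3.
The 2 variables a_6 and a_7 are confined to {4, 5}, which locks those values in; drop them from a_2.
a_1 and a_2 share exactly the 2 values {2, 8}; by pigeonhole those values go to them, so strike 2, 8 from a_3, a_5.
So a_3 = 1.

1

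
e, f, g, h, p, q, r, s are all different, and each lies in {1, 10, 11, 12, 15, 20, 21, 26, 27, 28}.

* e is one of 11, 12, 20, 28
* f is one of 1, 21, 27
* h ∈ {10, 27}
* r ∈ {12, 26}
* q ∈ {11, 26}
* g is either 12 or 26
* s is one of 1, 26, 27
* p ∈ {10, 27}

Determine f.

g and r share exactly the 2 values {12, 26}; by pigeonhole those values go to them, so strike 12, 26 from e, q, s.
q's domain is down to {11}, so q = 11. Eliminate 11 elsewhere: e.
The 2 variables h and p are confined to {10, 27}, which locks those values in; drop them from f, s.
s's domain is down to {1}, so s = 1. Eliminate 1 elsewhere: f.
So f = 21.

21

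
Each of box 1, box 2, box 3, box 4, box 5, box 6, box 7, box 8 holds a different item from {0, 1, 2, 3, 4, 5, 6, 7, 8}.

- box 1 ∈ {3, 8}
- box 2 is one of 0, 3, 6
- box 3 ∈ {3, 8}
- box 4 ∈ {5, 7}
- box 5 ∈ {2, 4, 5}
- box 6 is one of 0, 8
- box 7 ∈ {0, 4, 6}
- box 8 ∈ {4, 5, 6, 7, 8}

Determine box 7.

4

The 8 variables together cover exactly {0, 2, 3, 4, 5, 6, 7, 8} — 8 values for 8 variables — and 2 appears only in box 5's list, so box 5 = 2.
The 2 variables box 1 and box 3 are confined to {3, 8}, which locks those values in; drop them from box 2, box 6, box 8.
box 6 must be 0 (only option left). Eliminate 0 elsewhere: box 2, box 7.
box 2 must be 6 (only option left). Strike 6 from box 7, box 8.
So box 7 = 4.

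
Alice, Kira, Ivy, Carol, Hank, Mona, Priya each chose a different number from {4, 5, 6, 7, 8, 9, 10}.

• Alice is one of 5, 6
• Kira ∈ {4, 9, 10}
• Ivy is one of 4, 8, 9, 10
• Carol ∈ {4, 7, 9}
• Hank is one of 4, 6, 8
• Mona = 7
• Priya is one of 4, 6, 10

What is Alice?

Mona has just one choice, so Mona = 7. Strike 7 from Carol.
The 6 still-open variables draw from only 6 values {4, 5, 6, 8, 9, 10}, so each is used; only Alice can be 5, hence Alice = 5.

5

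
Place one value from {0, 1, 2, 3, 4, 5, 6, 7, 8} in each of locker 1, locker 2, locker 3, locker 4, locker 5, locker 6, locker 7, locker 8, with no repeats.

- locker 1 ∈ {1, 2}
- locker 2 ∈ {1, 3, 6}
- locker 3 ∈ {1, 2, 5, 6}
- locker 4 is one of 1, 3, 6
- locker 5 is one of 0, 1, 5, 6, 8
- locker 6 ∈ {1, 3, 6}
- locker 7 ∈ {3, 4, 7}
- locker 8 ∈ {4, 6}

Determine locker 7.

locker 2, locker 4, locker 6 between them cover only {1, 3, 6} — a naked triple. Remove those values from locker 1, locker 3, locker 5, locker 7, locker 8.
locker 1's domain is down to {2}, so locker 1 = 2. Remove 2 from locker 3.
locker 3's domain is down to {5}, so locker 3 = 5. Strike 5 from locker 5.
locker 8 must be 4 (only option left). Strike 4 from locker 7.
So locker 7 = 7.

7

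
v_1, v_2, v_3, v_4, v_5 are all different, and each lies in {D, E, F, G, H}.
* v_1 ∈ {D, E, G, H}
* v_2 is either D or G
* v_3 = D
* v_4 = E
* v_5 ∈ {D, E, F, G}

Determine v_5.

v_3's domain is down to {D}, so v_3 = D. Strike D from v_1, v_2, v_5.
v_4 has just one choice, so v_4 = E. Remove E from v_1, v_5.
v_2 must be G (only option left). Eliminate G elsewhere: v_1, v_5.
So v_5 = F.

F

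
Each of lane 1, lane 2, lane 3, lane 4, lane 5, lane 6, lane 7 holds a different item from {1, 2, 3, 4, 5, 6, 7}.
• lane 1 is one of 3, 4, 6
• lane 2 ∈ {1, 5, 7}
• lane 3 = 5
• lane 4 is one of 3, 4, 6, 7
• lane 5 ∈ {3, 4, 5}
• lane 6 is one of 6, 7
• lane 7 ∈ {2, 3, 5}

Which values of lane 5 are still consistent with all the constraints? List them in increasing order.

3, 4

lane 3's domain is down to {5}, so lane 3 = 5. Strike 5 from lane 2, lane 5, lane 7.
The 6 still-open variables draw from only 6 values {1, 2, 3, 4, 6, 7}, so each is used; only lane 2 can be 1, hence lane 2 = 1.
The 5 still-open variables draw from only 5 values {2, 3, 4, 6, 7}, so each is used; only lane 7 can be 2, hence lane 7 = 2.
No further eliminations apply; lane 5 can still be any of 3, 4.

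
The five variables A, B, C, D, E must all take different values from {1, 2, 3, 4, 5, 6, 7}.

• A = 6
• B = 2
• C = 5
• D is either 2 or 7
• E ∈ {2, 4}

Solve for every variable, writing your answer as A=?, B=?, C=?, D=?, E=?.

A must be 6 (only option left).
B's domain is down to {2}, so B = 2. Strike 2 from D, E.
That leaves C = 5.
D must be 7 (only option left).
E must be 4 (only option left).

A=6, B=2, C=5, D=7, E=4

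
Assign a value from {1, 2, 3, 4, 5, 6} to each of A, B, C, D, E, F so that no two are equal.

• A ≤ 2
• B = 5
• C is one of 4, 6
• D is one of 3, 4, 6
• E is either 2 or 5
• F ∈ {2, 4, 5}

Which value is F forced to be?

B has just one choice, so B = 5. Eliminate 5 elsewhere: E, F.
That leaves E = 2. Strike 2 from A, F.
So F = 4.

4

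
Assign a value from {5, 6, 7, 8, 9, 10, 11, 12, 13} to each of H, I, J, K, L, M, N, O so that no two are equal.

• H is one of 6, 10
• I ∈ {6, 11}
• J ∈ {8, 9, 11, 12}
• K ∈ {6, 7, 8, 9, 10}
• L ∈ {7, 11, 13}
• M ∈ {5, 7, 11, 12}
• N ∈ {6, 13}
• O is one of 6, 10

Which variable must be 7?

H and O share exactly the 2 values {6, 10}; by pigeonhole those values go to them, so strike 6, 10 from I, K, N.
I must be 11 (only option left). Remove 11 from J, L, M.
That leaves N = 13. Strike 13 from L.
So 7 goes to L.

L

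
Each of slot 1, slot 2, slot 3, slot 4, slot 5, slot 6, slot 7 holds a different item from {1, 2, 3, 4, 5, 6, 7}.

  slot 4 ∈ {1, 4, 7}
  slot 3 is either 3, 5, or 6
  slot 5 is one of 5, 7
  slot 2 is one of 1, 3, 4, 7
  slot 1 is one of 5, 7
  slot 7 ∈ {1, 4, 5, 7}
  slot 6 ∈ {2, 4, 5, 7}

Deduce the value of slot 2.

3

Among the 7 variables, 2 fits only slot 6 (and all 7 values in {1, 2, 3, 4, 5, 6, 7} must be used), so slot 6 = 2.
Among the 6 still-open variables, 6 fits only slot 3 (and all 6 values in {1, 3, 4, 5, 6, 7} must be used), so slot 3 = 6.
The 5 still-open variables together cover exactly {1, 3, 4, 5, 7} — 5 values for 5 variables — and 3 appears only in slot 2's list, so slot 2 = 3.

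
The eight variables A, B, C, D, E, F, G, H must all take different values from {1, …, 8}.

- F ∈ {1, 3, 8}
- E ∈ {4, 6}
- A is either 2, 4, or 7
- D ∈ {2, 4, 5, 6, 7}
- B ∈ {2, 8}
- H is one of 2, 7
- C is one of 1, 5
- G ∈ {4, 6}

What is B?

8

The 8 variables together cover exactly {1, 2, 3, 4, 5, 6, 7, 8} — 8 values for 8 variables — and 3 appears only in F's list, so F = 3.
The 7 still-open variables together cover exactly {1, 2, 4, 5, 6, 7, 8} — 7 values for 7 variables — and 1 appears only in C's list, so C = 1.
The 6 still-open variables draw from only 6 values {2, 4, 5, 6, 7, 8}, so each is used; only D can be 5, hence D = 5.
Among the 5 still-open variables, 8 fits only B (and all 5 values in {2, 4, 6, 7, 8} must be used), so B = 8.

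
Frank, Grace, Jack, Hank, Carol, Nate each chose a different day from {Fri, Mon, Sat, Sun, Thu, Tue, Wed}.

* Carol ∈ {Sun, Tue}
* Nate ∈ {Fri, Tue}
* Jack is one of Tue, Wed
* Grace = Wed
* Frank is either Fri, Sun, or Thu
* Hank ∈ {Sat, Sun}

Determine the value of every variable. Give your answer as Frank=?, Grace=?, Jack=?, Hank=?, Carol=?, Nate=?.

Frank=Thu, Grace=Wed, Jack=Tue, Hank=Sat, Carol=Sun, Nate=Fri

Grace must be Wed (only option left). So Jack can't be Wed.
Jack has just one choice, so Jack = Tue. So Carol, Nate can't be Tue.
Carol has just one choice, so Carol = Sun. Eliminate Sun elsewhere: Frank, Hank.
Nate has just one choice, so Nate = Fri. Remove Fri from Frank.
That leaves Frank = Thu.
Hank's domain is down to {Sat}, so Hank = Sat.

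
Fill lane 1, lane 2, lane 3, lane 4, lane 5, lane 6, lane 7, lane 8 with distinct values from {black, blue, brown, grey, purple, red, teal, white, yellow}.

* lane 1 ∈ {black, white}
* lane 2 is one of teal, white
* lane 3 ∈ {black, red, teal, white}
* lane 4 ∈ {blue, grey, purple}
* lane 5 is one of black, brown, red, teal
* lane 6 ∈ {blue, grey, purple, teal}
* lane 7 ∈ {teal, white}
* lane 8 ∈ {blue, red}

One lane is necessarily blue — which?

The 8 variables together cover exactly {black, blue, brown, grey, purple, red, teal, white} — 8 values for 8 variables — and brown appears only in lane 5's list, so lane 5 = brown.
lane 2 and lane 7 share exactly the 2 values {teal, white}; by pigeonhole those values go to them, so strike teal, white from lane 1, lane 3, lane 6.
lane 1's domain is down to {black}, so lane 1 = black. Eliminate black elsewhere: lane 3.
lane 3 must be red (only option left). Eliminate red elsewhere: lane 8.
So blue goes to lane 8.

lane 8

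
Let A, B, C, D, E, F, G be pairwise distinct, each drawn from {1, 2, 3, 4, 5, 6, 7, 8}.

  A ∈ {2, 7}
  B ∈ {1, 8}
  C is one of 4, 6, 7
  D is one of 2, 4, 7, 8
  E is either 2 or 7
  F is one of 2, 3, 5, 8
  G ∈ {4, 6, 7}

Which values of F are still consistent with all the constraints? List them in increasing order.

A and E share exactly the 2 values {2, 7}; by pigeonhole those values go to them, so strike 2, 7 from C, D, F, G.
C and G share exactly the 2 values {4, 6}; by pigeonhole those values go to them, so strike 4, 6 from D.
D's domain is down to {8}, so D = 8. Eliminate 8 elsewhere: B, F.
B must be 1 (only option left).
No further eliminations apply; F can still be any of 3, 5.

3, 5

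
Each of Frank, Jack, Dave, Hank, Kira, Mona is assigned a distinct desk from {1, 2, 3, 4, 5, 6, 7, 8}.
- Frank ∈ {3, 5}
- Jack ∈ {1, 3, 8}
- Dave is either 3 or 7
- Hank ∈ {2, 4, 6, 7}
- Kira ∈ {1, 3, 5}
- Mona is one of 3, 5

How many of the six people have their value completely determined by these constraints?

Frank and Mona between them cover only {3, 5} — a naked pair. Remove those values from Jack, Dave, Kira.
That leaves Dave = 7. So Hank can't be 7.
That leaves Kira = 1. Strike 1 from Jack.
That leaves Jack = 8.
Determined: Jack=8, Dave=7, Kira=1. The other people each still have more than one consistent value. That makes 3.

3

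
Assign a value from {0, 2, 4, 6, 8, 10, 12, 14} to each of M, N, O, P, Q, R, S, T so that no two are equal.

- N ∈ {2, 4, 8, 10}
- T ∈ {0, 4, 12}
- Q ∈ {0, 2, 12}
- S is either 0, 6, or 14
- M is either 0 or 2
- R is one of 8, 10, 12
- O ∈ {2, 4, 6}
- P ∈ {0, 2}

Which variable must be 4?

T

The 8 variables draw from only 8 values {0, 2, 4, 6, 8, 10, 12, 14}, so each is used; only S can be 14, hence S = 14.
The 7 still-open variables draw from only 7 values {0, 2, 4, 6, 8, 10, 12}, so each is used; only O can be 6, hence O = 6.
The 2 variables M and P are confined to {0, 2}, which locks those values in; drop them from N, Q, T.
Q must be 12 (only option left). Remove 12 from R, T.
So 4 goes to T.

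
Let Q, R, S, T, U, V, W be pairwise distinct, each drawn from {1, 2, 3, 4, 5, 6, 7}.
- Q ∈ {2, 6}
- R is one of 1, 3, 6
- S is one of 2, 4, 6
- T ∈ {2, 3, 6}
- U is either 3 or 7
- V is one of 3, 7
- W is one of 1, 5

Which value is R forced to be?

The 7 variables draw from only 7 values {1, 2, 3, 4, 5, 6, 7}, so each is used; only S can be 4, hence S = 4.
The 6 still-open variables draw from only 6 values {1, 2, 3, 5, 6, 7}, so each is used; only W can be 5, hence W = 5.
The 5 still-open variables draw from only 5 values {1, 2, 3, 6, 7}, so each is used; only R can be 1, hence R = 1.

1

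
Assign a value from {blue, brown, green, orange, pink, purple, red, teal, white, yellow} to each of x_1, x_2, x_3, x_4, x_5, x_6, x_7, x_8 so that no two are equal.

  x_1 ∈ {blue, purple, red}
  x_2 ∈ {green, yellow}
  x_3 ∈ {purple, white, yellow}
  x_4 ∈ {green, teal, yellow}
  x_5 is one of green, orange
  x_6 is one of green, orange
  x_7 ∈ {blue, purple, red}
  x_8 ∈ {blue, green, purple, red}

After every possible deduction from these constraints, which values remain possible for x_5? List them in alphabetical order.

Among the 8 variables, teal fits only x_4 (and all 8 values in {blue, green, orange, purple, red, teal, white, yellow} must be used), so x_4 = teal.
Among the 7 still-open variables, white fits only x_3 (and all 7 values in {blue, green, orange, purple, red, white, yellow} must be used), so x_3 = white.
Among the 6 still-open variables, yellow fits only x_2 (and all 6 values in {blue, green, orange, purple, red, yellow} must be used), so x_2 = yellow.
x_5 and x_6 share exactly the 2 values {green, orange}; by pigeonhole those values go to them, so strike green, orange from x_8.
No further eliminations apply; x_5 can still be any of green, orange.

green, orange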